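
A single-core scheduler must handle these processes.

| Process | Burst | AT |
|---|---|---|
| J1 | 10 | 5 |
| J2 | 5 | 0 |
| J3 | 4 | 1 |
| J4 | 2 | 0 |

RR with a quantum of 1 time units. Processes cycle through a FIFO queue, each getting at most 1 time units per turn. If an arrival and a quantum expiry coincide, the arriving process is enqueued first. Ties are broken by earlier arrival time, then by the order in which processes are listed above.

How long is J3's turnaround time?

Schedule: | J2 0-1 | J4 1-2 | J3 2-3 | J2 3-4 | J4 4-5 | J3 5-6 | J2 6-7 | J1 7-8 | J3 8-9 | J2 9-10 | J1 10-11 | J3 11-12 | J2 12-13 | J1 13-21 |
Completion: J1=21  J2=13  J3=12  J4=5
Turnaround (C−A): J1=16  J2=13  J3=11  J4=5
Turnaround(J3) = completion − arrival = 12 − 1 = 11

11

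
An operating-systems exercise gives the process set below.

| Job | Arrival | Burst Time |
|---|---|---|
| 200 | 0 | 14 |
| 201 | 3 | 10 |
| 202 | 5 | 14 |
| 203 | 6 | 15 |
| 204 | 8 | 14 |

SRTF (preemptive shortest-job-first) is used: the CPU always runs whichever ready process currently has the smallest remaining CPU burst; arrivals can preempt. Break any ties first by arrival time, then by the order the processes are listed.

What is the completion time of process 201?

13

Timeline: | 200 0-3 | 201 3-13 | 200 13-24 | 202 24-38 | 204 38-52 | 203 52-67 |
Completion: 200=24  201=13  202=38  203=67  204=52
Turnaround (C−A): 200=24  201=10  202=33  203=61  204=44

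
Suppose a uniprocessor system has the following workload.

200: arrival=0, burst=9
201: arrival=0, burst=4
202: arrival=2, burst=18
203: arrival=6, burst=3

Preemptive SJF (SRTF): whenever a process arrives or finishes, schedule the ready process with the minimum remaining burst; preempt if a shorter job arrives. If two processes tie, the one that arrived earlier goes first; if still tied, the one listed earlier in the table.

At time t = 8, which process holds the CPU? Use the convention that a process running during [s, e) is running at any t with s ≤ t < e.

Schedule: | 201 0-4 | 200 4-6 | 203 6-9 | 200 9-16 | 202 16-34 |
Completion: 200=16  201=4  202=34  203=9
Turnaround (C−A): 200=16  201=4  202=32  203=3

203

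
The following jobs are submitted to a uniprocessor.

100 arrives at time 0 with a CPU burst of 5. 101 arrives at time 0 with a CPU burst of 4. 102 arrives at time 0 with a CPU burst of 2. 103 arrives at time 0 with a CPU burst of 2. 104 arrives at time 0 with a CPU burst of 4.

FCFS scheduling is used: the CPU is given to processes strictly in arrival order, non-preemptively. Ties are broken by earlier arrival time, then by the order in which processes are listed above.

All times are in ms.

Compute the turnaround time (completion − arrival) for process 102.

11

Gantt: | 100 0-5 | 101 5-9 | 102 9-11 | 103 11-13 | 104 13-17 |
Completion: 100=5  101=9  102=11  103=13  104=17
Turnaround (C−A): 100=5  101=9  102=11  103=13  104=17
Turnaround(102) = completion − arrival = 11 − 0 = 11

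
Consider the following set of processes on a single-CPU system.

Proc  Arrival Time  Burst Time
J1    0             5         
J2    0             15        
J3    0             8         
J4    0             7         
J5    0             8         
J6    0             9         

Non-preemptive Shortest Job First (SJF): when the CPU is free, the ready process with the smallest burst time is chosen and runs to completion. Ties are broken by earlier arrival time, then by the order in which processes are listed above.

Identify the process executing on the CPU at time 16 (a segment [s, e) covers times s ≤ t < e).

Timeline: | J1 0-5 | J4 5-12 | J3 12-20 | J5 20-28 | J6 28-37 | J2 37-52 |
Completion: J1=5  J2=52  J3=20  J4=12  J5=28  J6=37

J3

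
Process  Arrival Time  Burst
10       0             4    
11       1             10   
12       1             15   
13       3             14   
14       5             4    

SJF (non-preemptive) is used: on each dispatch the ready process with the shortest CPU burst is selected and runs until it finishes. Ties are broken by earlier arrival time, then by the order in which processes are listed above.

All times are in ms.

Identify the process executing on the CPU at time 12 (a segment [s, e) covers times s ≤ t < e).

Timeline: | 10 0-4 | 11 4-14 | 14 14-18 | 13 18-32 | 12 32-47 |
Completion: 10=4  11=14  12=47  13=32  14=18

11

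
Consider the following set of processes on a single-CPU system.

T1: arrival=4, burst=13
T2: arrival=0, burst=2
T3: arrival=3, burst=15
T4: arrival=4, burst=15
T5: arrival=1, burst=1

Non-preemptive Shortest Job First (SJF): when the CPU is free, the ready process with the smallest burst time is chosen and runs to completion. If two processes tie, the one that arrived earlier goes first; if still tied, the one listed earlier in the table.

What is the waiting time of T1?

Gantt: | T2 0-2 | T5 2-3 | T3 3-18 | T1 18-31 | T4 31-46 |
Completion: T1=31  T2=2  T3=18  T4=46  T5=3
Turnaround (C−A): T1=27  T2=2  T3=15  T4=42  T5=2
Waiting(T1) = turnaround − burst = 27 − 13 = 14

14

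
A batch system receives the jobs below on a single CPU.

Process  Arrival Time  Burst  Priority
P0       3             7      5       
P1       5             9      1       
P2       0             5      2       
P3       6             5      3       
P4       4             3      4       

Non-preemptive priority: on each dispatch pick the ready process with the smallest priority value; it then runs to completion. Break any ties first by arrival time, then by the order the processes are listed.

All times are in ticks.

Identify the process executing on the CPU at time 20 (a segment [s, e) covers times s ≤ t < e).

Timeline: | P2 0-5 | P1 5-14 | P3 14-19 | P4 19-22 | P0 22-29 |
Completion: P0=29  P1=14  P2=5  P3=19  P4=22
Turnaround (C−A): P0=26  P1=9  P2=5  P3=13  P4=18

P4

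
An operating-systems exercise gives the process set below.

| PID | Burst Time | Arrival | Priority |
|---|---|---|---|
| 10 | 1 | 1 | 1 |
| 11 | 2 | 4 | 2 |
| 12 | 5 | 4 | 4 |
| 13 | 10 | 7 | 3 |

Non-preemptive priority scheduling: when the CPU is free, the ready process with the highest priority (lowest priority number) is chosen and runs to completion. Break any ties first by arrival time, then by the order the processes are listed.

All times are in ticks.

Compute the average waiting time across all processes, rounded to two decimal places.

1.50

Gantt: | idle 0-1 | 10 1-2 | idle 2-4 | 11 4-6 | 12 6-11 | 13 11-21 |
Completion: 10=2  11=6  12=11  13=21
Waiting times: 10=0, 11=0, 12=2, 13=4
Average waiting = (0+0+2+4) / 4 = 6/4 = 1.50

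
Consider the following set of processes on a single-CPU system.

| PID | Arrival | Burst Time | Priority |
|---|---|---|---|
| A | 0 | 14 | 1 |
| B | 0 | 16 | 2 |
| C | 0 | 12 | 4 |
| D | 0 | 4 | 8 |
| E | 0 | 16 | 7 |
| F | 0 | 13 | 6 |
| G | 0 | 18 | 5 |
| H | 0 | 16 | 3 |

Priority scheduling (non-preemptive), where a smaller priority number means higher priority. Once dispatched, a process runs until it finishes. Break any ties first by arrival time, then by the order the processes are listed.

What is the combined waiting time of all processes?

418

Gantt: | A 0-14 | B 14-30 | H 30-46 | C 46-58 | G 58-76 | F 76-89 | E 89-105 | D 105-109 |
Completion: A=14  B=30  C=58  D=109  E=105  F=89  G=76  H=46
Turnaround (C−A): A=14  B=30  C=58  D=109  E=105  F=89  G=76  H=46
Waiting = turnaround − burst: A=0, B=14, C=46, D=105, E=89, F=76, G=58, H=30
Total waiting = 0 + 14 + 46 + 105 + 89 + 76 + 58 + 30 = 418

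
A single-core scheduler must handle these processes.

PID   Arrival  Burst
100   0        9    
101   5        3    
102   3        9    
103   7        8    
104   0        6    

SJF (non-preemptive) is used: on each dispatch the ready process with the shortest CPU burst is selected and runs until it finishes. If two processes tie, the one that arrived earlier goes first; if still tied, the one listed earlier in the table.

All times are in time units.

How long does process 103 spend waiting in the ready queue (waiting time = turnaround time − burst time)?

Schedule: | 104 0-6 | 101 6-9 | 103 9-17 | 100 17-26 | 102 26-35 |
Completion: 100=26  101=9  102=35  103=17  104=6
Turnaround (C−A): 100=26  101=4  102=32  103=10  104=6
Waiting(103) = turnaround − burst = 10 − 8 = 2

2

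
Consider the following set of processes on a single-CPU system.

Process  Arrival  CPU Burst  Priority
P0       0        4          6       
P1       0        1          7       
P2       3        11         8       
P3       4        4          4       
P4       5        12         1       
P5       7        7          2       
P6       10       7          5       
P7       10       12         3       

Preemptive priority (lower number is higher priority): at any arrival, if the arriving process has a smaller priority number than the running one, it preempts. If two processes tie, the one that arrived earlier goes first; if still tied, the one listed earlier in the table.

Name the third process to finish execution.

P5

Timeline: | P0 0-4 | P3 4-5 | P4 5-17 | P5 17-24 | P7 24-36 | P3 36-39 | P6 39-46 | P1 46-47 | P2 47-58 |
Completion: P0=4  P1=47  P2=58  P3=39  P4=17  P5=24  P6=46  P7=36
Turnaround (C−A): P0=4  P1=47  P2=55  P3=35  P4=12  P5=17  P6=36  P7=26
Finish order: P0 → P4 → P5 → P7 → P3 → P6 → P1 → P2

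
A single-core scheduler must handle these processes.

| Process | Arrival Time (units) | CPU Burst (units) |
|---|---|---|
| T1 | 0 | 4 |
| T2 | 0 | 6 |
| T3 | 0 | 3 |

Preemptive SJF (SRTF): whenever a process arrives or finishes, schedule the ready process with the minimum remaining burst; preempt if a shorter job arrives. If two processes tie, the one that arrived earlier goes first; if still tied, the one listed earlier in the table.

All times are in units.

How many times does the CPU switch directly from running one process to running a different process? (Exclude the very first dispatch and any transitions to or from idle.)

Timeline: | T3 0-3 | T1 3-7 | T2 7-13 |
Completion: T1=7  T2=13  T3=3

2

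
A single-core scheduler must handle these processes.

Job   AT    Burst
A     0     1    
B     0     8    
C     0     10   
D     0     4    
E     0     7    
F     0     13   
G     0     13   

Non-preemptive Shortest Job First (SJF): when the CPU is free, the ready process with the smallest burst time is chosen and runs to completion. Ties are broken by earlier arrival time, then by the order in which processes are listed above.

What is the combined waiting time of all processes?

111

Timeline: | A 0-1 | D 1-5 | E 5-12 | B 12-20 | C 20-30 | F 30-43 | G 43-56 |
Completion: A=1  B=20  C=30  D=5  E=12  F=43  G=56
Turnaround (C−A): A=1  B=20  C=30  D=5  E=12  F=43  G=56
Waiting = turnaround − burst: A=0, B=12, C=20, D=1, E=5, F=30, G=43
Total waiting = 0 + 12 + 20 + 1 + 5 + 30 + 43 = 111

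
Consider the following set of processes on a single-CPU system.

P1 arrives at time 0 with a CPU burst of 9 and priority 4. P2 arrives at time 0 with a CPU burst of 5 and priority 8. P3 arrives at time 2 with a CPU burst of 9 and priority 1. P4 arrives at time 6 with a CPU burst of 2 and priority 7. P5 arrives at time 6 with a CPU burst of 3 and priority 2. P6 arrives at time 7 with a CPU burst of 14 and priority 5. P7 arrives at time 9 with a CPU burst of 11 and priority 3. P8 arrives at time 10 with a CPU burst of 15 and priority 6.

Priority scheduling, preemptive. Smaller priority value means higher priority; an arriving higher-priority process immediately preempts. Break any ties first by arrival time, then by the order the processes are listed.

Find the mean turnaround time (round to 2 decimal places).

35.00

Schedule: | P1 0-2 | P3 2-11 | P5 11-14 | P7 14-25 | P1 25-32 | P6 32-46 | P8 46-61 | P4 61-63 | P2 63-68 |
Completion: P1=32  P2=68  P3=11  P4=63  P5=14  P6=46  P7=25  P8=61
Turnaround (C−A): P1=32  P2=68  P3=9  P4=57  P5=8  P6=39  P7=16  P8=51
Turnaround times: P1=32, P2=68, P3=9, P4=57, P5=8, P6=39, P7=16, P8=51
Average turnaround = (32+68+9+57+8+39+16+51) / 8 = 280/8 = 35.00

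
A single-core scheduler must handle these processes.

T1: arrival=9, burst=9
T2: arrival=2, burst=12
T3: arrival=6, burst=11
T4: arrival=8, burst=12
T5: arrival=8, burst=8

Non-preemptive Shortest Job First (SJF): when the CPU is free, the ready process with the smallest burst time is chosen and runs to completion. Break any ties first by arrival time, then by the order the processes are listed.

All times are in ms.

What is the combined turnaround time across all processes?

Schedule: | idle 0-2 | T2 2-14 | T5 14-22 | T1 22-31 | T3 31-42 | T4 42-54 |
Completion: T1=31  T2=14  T3=42  T4=54  T5=22
Turnaround (C−A): T1=22  T2=12  T3=36  T4=46  T5=14
Turnaround = completion − arrival: T1=22, T2=12, T3=36, T4=46, T5=14
Total turnaround = 22 + 12 + 36 + 46 + 14 = 130

130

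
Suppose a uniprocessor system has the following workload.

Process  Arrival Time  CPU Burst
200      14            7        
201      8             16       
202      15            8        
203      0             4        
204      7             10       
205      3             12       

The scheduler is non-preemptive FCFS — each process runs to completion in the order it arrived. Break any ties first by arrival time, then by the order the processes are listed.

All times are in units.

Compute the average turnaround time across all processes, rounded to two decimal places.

Gantt: | 203 0-4 | 205 4-16 | 204 16-26 | 201 26-42 | 200 42-49 | 202 49-57 |
Completion: 200=49  201=42  202=57  203=4  204=26  205=16
Turnaround (C−A): 200=35  201=34  202=42  203=4  204=19  205=13
Turnaround times: 200=35, 201=34, 202=42, 203=4, 204=19, 205=13
Average turnaround = (35+34+42+4+19+13) / 6 = 147/6 = 24.50

24.50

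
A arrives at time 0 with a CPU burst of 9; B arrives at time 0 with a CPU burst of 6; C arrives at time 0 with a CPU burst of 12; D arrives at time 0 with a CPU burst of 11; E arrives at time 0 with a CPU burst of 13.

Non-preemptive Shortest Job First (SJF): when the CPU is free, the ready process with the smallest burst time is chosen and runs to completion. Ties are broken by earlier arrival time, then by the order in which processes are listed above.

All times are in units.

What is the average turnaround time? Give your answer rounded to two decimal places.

Timeline: | B 0-6 | A 6-15 | D 15-26 | C 26-38 | E 38-51 |
Completion: A=15  B=6  C=38  D=26  E=51
Turnaround (C−A): A=15  B=6  C=38  D=26  E=51
Turnaround times: A=15, B=6, C=38, D=26, E=51
Average turnaround = (15+6+38+26+51) / 5 = 136/5 = 27.20

27.20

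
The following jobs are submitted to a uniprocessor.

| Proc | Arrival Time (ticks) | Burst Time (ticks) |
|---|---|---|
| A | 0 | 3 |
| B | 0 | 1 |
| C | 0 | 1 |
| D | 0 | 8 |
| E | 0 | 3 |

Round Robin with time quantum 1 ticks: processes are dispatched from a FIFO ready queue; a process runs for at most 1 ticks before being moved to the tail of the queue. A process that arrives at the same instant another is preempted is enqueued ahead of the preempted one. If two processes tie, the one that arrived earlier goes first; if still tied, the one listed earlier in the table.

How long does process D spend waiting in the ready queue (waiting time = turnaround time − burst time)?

8

Timeline: | A 0-1 | B 1-2 | C 2-3 | D 3-4 | E 4-5 | A 5-6 | D 6-7 | E 7-8 | A 8-9 | D 9-10 | E 10-11 | D 11-16 |
Completion: A=9  B=2  C=3  D=16  E=11
Waiting(D) = turnaround − burst = 16 − 8 = 8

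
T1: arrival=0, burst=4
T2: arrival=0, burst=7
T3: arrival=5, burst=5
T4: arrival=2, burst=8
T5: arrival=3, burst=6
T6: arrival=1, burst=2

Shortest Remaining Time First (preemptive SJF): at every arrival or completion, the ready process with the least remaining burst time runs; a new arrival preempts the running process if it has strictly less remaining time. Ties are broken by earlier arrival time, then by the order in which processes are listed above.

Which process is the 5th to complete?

Gantt: | T1 0-1 | T6 1-3 | T1 3-6 | T3 6-11 | T5 11-17 | T2 17-24 | T4 24-32 |
Completion: T1=6  T2=24  T3=11  T4=32  T5=17  T6=3
Finish order: T6 → T1 → T3 → T5 → T2 → T4

T2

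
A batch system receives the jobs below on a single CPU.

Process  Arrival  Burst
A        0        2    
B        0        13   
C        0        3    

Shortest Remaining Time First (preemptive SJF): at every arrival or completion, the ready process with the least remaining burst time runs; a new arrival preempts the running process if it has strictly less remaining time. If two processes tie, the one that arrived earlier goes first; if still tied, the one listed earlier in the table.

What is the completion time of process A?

Gantt: | A 0-2 | C 2-5 | B 5-18 |
Completion: A=2  B=18  C=5
Turnaround (C−A): A=2  B=18  C=5

2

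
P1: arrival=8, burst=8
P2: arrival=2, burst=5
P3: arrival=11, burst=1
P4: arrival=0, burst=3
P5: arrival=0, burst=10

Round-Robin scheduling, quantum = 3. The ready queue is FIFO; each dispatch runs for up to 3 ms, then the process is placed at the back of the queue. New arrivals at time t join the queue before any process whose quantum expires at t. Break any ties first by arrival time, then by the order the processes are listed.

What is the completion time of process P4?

Gantt: | P4 0-3 | P5 3-6 | P2 6-9 | P5 9-12 | P1 12-15 | P2 15-17 | P3 17-18 | P5 18-21 | P1 21-24 | P5 24-25 | P1 25-27 |
Completion: P1=27  P2=17  P3=18  P4=3  P5=25
Turnaround (C−A): P1=19  P2=15  P3=7  P4=3  P5=25

3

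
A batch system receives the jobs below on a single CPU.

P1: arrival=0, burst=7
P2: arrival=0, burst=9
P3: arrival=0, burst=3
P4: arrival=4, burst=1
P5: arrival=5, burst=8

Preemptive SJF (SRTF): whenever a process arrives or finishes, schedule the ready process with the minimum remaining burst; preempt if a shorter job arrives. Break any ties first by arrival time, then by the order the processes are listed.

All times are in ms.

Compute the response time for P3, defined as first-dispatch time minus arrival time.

0

Gantt: | P3 0-3 | P1 3-4 | P4 4-5 | P1 5-11 | P5 11-19 | P2 19-28 |
Completion: P1=11  P2=28  P3=3  P4=5  P5=19
Response(P3) = first start − arrival = 0 − 0 = 0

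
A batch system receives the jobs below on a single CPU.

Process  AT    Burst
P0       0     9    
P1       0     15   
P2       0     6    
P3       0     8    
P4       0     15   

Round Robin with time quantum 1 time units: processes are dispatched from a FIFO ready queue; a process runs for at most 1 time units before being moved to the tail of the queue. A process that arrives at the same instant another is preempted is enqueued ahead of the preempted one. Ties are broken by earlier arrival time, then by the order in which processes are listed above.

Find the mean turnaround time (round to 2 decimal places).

Gantt: | P0 0-1 | P1 1-2 | P2 2-3 | P3 3-4 | P4 4-5 | P0 5-6 | P1 6-7 | P2 7-8 | P3 8-9 | P4 9-10 | P0 10-11 | P1 11-12 | P2 12-13 | P3 13-14 | P4 14-15 | P0 15-16 | P1 16-17 | P2 17-18 | P3 18-19 | P4 19-20 | P0 20-21 | P1 21-22 | P2 22-23 | P3 23-24 | P4 24-25 | P0 25-26 | P1 26-27 | P2 27-28 | P3 28-29 | P4 29-30 | P0 30-31 | P1 31-32 | P3 32-33 | P4 33-34 | P0 34-35 | P1 35-36 | P3 36-37 | P4 37-38 | P0 38-39 | P1 39-40 | P4 40-41 | P1 41-42 | P4 42-43 | P1 43-44 | P4 44-45 | P1 45-46 | P4 46-47 | P1 47-48 | P4 48-49 | P1 49-50 | P4 50-51 | P1 51-52 | P4 52-53 |
Completion: P0=39  P1=52  P2=28  P3=37  P4=53
Turnaround times: P0=39, P1=52, P2=28, P3=37, P4=53
Average turnaround = (39+52+28+37+53) / 5 = 209/5 = 41.80

41.80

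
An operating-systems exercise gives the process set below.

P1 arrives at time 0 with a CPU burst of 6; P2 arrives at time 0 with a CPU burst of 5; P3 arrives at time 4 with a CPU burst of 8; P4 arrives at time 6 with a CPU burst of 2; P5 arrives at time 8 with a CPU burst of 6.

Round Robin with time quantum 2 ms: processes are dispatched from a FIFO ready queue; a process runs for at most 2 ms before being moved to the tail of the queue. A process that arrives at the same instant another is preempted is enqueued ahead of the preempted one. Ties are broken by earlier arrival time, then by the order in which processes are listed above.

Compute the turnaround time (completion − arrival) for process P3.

Schedule: | P1 0-2 | P2 2-4 | P1 4-6 | P3 6-8 | P2 8-10 | P4 10-12 | P1 12-14 | P5 14-16 | P3 16-18 | P2 18-19 | P5 19-21 | P3 21-23 | P5 23-25 | P3 25-27 |
Completion: P1=14  P2=19  P3=27  P4=12  P5=25
Turnaround (C−A): P1=14  P2=19  P3=23  P4=6  P5=17
Turnaround(P3) = completion − arrival = 27 − 4 = 23

23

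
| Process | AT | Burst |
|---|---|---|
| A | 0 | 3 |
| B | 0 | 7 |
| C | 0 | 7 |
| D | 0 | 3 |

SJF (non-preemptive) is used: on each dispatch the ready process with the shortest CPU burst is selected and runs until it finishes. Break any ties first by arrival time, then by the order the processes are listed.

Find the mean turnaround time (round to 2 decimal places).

10.50

Gantt: | A 0-3 | D 3-6 | B 6-13 | C 13-20 |
Completion: A=3  B=13  C=20  D=6
Turnaround (C−A): A=3  B=13  C=20  D=6
Turnaround times: A=3, B=13, C=20, D=6
Average turnaround = (3+13+20+6) / 4 = 42/4 = 10.50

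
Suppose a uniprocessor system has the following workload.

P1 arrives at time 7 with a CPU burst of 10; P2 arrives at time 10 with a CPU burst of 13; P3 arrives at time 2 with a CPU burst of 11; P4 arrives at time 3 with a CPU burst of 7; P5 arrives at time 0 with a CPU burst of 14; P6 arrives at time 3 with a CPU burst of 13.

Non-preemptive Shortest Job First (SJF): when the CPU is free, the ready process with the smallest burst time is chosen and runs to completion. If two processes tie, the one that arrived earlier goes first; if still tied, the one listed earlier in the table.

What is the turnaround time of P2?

Schedule: | P5 0-14 | P4 14-21 | P1 21-31 | P3 31-42 | P6 42-55 | P2 55-68 |
Completion: P1=31  P2=68  P3=42  P4=21  P5=14  P6=55
Turnaround (C−A): P1=24  P2=58  P3=40  P4=18  P5=14  P6=52
Turnaround(P2) = completion − arrival = 68 − 10 = 58

58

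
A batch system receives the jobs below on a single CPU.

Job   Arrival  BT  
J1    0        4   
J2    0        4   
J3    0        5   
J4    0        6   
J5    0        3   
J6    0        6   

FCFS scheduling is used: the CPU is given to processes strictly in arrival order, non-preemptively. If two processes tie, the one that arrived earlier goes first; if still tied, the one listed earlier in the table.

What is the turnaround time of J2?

Gantt: | J1 0-4 | J2 4-8 | J3 8-13 | J4 13-19 | J5 19-22 | J6 22-28 |
Completion: J1=4  J2=8  J3=13  J4=19  J5=22  J6=28
Turnaround(J2) = completion − arrival = 8 − 0 = 8

8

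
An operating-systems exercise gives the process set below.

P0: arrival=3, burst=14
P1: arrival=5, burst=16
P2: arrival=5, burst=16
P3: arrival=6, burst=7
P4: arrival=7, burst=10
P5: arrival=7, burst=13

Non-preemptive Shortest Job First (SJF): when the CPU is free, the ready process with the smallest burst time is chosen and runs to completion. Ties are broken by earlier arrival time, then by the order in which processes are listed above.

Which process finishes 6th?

P2

Gantt: | idle 0-3 | P0 3-17 | P3 17-24 | P4 24-34 | P5 34-47 | P1 47-63 | P2 63-79 |
Completion: P0=17  P1=63  P2=79  P3=24  P4=34  P5=47
Finish order: P0 → P3 → P4 → P5 → P1 → P2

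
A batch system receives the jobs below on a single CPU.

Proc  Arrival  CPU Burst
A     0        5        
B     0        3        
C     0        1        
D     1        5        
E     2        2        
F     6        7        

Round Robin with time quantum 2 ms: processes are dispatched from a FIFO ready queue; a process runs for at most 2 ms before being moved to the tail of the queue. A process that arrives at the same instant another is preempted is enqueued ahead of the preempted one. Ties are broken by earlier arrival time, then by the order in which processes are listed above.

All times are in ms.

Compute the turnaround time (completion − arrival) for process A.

17

Schedule: | A 0-2 | B 2-4 | C 4-5 | D 5-7 | E 7-9 | A 9-11 | B 11-12 | F 12-14 | D 14-16 | A 16-17 | F 17-19 | D 19-20 | F 20-23 |
Completion: A=17  B=12  C=5  D=20  E=9  F=23
Turnaround (C−A): A=17  B=12  C=5  D=19  E=7  F=17
Turnaround(A) = completion − arrival = 17 − 0 = 17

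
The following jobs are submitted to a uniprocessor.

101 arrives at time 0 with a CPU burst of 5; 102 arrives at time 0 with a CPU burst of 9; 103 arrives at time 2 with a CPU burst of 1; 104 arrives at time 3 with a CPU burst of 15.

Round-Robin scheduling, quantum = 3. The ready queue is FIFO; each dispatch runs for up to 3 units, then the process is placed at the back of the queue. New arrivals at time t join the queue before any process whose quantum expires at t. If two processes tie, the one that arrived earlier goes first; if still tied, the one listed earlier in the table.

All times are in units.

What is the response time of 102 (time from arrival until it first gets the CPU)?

Gantt: | 101 0-3 | 102 3-6 | 103 6-7 | 104 7-10 | 101 10-12 | 102 12-15 | 104 15-18 | 102 18-21 | 104 21-30 |
Completion: 101=12  102=21  103=7  104=30
Turnaround (C−A): 101=12  102=21  103=5  104=27
Response(102) = first start − arrival = 3 − 0 = 3

3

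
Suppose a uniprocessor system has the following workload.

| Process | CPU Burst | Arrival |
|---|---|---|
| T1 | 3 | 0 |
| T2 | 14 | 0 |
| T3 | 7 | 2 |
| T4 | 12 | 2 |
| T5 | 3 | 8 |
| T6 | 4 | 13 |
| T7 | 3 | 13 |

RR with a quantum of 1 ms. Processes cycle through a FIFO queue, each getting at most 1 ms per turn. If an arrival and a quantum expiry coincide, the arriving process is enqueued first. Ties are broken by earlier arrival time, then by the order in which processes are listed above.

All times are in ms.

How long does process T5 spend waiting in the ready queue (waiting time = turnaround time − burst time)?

Schedule: | T1 0-1 | T2 1-2 | T1 2-3 | T3 3-4 | T4 4-5 | T2 5-6 | T1 6-7 | T3 7-8 | T4 8-9 | T2 9-10 | T5 10-11 | T3 11-12 | T4 12-13 | T2 13-14 | T5 14-15 | T3 15-16 | T6 16-17 | T7 17-18 | T4 18-19 | T2 19-20 | T5 20-21 | T3 21-22 | T6 22-23 | T7 23-24 | T4 24-25 | T2 25-26 | T3 26-27 | T6 27-28 | T7 28-29 | T4 29-30 | T2 30-31 | T3 31-32 | T6 32-33 | T4 33-34 | T2 34-35 | T4 35-36 | T2 36-37 | T4 37-38 | T2 38-39 | T4 39-40 | T2 40-41 | T4 41-42 | T2 42-43 | T4 43-44 | T2 44-46 |
Completion: T1=7  T2=46  T3=32  T4=44  T5=21  T6=33  T7=29
Waiting(T5) = turnaround − burst = 13 − 3 = 10

10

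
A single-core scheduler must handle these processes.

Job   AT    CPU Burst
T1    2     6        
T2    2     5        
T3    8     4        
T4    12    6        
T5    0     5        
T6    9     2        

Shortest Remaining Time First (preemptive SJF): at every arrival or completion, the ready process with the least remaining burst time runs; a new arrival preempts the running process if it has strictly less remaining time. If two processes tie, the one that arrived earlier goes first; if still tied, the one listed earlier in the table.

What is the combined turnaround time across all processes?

60

Gantt: | T5 0-5 | T2 5-10 | T6 10-12 | T3 12-16 | T1 16-22 | T4 22-28 |
Completion: T1=22  T2=10  T3=16  T4=28  T5=5  T6=12
Turnaround (C−A): T1=20  T2=8  T3=8  T4=16  T5=5  T6=3
Turnaround = completion − arrival: T1=20, T2=8, T3=8, T4=16, T5=5, T6=3
Total turnaround = 20 + 8 + 8 + 16 + 5 + 3 = 60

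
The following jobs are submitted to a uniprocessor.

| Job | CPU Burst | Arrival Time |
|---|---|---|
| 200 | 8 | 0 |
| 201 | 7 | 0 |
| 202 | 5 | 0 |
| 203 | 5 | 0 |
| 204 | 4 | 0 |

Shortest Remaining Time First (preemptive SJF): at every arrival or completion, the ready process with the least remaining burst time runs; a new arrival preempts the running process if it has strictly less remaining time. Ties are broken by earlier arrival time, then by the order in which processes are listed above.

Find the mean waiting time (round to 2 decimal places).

9.60

Schedule: | 204 0-4 | 202 4-9 | 203 9-14 | 201 14-21 | 200 21-29 |
Completion: 200=29  201=21  202=9  203=14  204=4
Waiting times: 200=21, 201=14, 202=4, 203=9, 204=0
Average waiting = (21+14+4+9+0) / 5 = 48/5 = 9.60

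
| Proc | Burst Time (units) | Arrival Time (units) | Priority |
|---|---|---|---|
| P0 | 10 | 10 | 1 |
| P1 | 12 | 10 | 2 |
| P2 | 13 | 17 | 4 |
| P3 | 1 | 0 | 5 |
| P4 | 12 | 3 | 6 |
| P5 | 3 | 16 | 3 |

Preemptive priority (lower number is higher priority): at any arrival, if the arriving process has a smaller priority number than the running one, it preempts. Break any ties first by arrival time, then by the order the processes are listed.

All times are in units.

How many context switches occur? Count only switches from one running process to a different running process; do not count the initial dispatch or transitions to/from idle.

Schedule: | P3 0-1 | idle 1-3 | P4 3-10 | P0 10-20 | P1 20-32 | P5 32-35 | P2 35-48 | P4 48-53 |
Completion: P0=20  P1=32  P2=48  P3=1  P4=53  P5=35

5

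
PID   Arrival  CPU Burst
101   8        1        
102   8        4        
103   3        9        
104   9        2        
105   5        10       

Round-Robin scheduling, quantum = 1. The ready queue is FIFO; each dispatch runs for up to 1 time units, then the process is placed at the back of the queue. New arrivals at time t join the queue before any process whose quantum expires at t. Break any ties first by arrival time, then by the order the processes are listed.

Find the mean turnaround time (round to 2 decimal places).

14.20

Timeline: | idle 0-3 | 103 3-5 | 105 5-6 | 103 6-7 | 105 7-8 | 103 8-9 | 101 9-10 | 102 10-11 | 105 11-12 | 104 12-13 | 103 13-14 | 102 14-15 | 105 15-16 | 104 16-17 | 103 17-18 | 102 18-19 | 105 19-20 | 103 20-21 | 102 21-22 | 105 22-23 | 103 23-24 | 105 24-25 | 103 25-26 | 105 26-29 |
Completion: 101=10  102=22  103=26  104=17  105=29
Turnaround (C−A): 101=2  102=14  103=23  104=8  105=24
Turnaround times: 101=2, 102=14, 103=23, 104=8, 105=24
Average turnaround = (2+14+23+8+24) / 5 = 71/5 = 14.20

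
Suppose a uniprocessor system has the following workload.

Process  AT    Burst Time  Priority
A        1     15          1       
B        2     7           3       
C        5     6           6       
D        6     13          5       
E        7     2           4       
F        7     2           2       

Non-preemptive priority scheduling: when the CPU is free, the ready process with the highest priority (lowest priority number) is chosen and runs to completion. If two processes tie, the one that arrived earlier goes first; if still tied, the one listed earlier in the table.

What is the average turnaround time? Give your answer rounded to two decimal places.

24.00

Timeline: | idle 0-1 | A 1-16 | F 16-18 | B 18-25 | E 25-27 | D 27-40 | C 40-46 |
Completion: A=16  B=25  C=46  D=40  E=27  F=18
Turnaround (C−A): A=15  B=23  C=41  D=34  E=20  F=11
Turnaround times: A=15, B=23, C=41, D=34, E=20, F=11
Average turnaround = (15+23+41+34+20+11) / 6 = 144/6 = 24.00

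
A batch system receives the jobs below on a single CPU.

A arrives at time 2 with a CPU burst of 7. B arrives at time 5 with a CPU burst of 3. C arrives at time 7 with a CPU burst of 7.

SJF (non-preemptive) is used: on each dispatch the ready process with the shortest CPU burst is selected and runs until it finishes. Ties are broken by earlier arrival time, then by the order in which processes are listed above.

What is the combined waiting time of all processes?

Timeline: | idle 0-2 | A 2-9 | B 9-12 | C 12-19 |
Completion: A=9  B=12  C=19
Waiting = turnaround − burst: A=0, B=4, C=5
Total waiting = 0 + 4 + 5 = 9

9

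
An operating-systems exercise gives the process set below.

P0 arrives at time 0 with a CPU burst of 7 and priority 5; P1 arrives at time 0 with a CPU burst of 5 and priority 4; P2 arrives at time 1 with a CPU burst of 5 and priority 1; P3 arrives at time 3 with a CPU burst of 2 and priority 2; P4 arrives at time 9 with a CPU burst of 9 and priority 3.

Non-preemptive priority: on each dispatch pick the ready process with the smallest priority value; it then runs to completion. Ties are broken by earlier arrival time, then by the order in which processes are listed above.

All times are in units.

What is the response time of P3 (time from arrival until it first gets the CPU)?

7

Timeline: | P1 0-5 | P2 5-10 | P3 10-12 | P4 12-21 | P0 21-28 |
Completion: P0=28  P1=5  P2=10  P3=12  P4=21
Response(P3) = first start − arrival = 10 − 3 = 7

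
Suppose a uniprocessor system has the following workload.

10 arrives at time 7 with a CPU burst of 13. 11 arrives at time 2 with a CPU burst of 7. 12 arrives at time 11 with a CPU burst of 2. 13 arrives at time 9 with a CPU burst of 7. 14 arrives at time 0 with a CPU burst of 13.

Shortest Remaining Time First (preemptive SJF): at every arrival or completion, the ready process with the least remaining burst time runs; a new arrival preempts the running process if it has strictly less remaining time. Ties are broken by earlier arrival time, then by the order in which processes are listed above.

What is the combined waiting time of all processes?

40

Schedule: | 14 0-2 | 11 2-9 | 13 9-11 | 12 11-13 | 13 13-18 | 14 18-29 | 10 29-42 |
Completion: 10=42  11=9  12=13  13=18  14=29
Waiting = turnaround − burst: 10=22, 11=0, 12=0, 13=2, 14=16
Total waiting = 22 + 0 + 0 + 2 + 16 = 40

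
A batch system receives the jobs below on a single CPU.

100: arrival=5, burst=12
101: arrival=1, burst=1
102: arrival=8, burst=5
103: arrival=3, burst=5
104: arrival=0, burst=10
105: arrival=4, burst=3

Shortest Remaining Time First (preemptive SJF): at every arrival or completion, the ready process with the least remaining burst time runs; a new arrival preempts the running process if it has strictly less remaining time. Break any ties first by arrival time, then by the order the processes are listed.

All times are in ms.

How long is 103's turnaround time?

Timeline: | 104 0-1 | 101 1-2 | 104 2-3 | 103 3-4 | 105 4-7 | 103 7-11 | 102 11-16 | 104 16-24 | 100 24-36 |
Completion: 100=36  101=2  102=16  103=11  104=24  105=7
Turnaround (C−A): 100=31  101=1  102=8  103=8  104=24  105=3
Turnaround(103) = completion − arrival = 11 − 3 = 8

8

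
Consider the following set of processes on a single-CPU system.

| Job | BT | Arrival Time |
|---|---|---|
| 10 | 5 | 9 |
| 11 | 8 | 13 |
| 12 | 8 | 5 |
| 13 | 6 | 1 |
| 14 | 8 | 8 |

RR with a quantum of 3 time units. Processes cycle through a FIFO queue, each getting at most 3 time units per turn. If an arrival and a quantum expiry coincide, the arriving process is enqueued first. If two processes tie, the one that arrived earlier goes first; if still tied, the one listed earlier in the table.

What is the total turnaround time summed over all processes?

Timeline: | idle 0-1 | 13 1-7 | 12 7-10 | 14 10-13 | 10 13-16 | 12 16-19 | 11 19-22 | 14 22-25 | 10 25-27 | 12 27-29 | 11 29-32 | 14 32-34 | 11 34-36 |
Completion: 10=27  11=36  12=29  13=7  14=34
Turnaround (C−A): 10=18  11=23  12=24  13=6  14=26
Turnaround = completion − arrival: 10=18, 11=23, 12=24, 13=6, 14=26
Total turnaround = 18 + 23 + 24 + 6 + 26 = 97

97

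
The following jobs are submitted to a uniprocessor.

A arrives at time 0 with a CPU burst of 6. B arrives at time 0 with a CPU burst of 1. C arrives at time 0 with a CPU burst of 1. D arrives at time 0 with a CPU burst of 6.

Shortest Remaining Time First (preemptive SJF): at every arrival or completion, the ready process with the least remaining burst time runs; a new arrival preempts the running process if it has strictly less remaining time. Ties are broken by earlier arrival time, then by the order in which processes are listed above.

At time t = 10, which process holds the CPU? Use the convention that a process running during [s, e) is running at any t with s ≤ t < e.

D

Timeline: | B 0-1 | C 1-2 | A 2-8 | D 8-14 |
Completion: A=8  B=1  C=2  D=14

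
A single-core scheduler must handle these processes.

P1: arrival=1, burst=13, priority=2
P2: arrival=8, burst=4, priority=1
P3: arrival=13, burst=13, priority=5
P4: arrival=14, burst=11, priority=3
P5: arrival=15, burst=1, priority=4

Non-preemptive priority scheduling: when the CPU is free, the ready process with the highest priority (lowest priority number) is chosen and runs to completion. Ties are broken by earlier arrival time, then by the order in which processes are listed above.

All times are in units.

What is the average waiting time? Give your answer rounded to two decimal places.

Timeline: | idle 0-1 | P1 1-14 | P2 14-18 | P4 18-29 | P5 29-30 | P3 30-43 |
Completion: P1=14  P2=18  P3=43  P4=29  P5=30
Turnaround (C−A): P1=13  P2=10  P3=30  P4=15  P5=15
Waiting times: P1=0, P2=6, P3=17, P4=4, P5=14
Average waiting = (0+6+17+4+14) / 5 = 41/5 = 8.20

8.20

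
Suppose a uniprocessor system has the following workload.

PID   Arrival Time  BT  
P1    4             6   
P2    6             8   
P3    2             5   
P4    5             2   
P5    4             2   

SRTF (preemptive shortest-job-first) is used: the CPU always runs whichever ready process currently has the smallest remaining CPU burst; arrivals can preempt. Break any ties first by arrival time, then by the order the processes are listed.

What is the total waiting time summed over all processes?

Gantt: | idle 0-2 | P3 2-4 | P5 4-6 | P4 6-8 | P3 8-11 | P1 11-17 | P2 17-25 |
Completion: P1=17  P2=25  P3=11  P4=8  P5=6
Waiting = turnaround − burst: P1=7, P2=11, P3=4, P4=1, P5=0
Total waiting = 7 + 11 + 4 + 1 + 0 = 23

23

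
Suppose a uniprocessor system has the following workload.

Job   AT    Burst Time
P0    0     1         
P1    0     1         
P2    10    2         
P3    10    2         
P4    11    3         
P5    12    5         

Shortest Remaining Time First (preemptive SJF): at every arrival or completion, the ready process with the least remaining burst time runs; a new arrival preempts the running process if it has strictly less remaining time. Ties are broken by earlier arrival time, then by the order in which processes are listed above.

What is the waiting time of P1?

Timeline: | P0 0-1 | P1 1-2 | idle 2-10 | P2 10-12 | P3 12-14 | P4 14-17 | P5 17-22 |
Completion: P0=1  P1=2  P2=12  P3=14  P4=17  P5=22
Turnaround (C−A): P0=1  P1=2  P2=2  P3=4  P4=6  P5=10
Waiting(P1) = turnaround − burst = 2 − 1 = 1

1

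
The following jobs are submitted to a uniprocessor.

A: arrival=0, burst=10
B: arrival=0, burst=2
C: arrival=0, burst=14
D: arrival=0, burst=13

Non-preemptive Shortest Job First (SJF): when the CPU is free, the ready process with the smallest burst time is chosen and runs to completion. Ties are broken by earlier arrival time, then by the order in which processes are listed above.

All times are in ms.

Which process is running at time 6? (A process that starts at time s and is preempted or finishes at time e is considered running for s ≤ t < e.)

A

Timeline: | B 0-2 | A 2-12 | D 12-25 | C 25-39 |
Completion: A=12  B=2  C=39  D=25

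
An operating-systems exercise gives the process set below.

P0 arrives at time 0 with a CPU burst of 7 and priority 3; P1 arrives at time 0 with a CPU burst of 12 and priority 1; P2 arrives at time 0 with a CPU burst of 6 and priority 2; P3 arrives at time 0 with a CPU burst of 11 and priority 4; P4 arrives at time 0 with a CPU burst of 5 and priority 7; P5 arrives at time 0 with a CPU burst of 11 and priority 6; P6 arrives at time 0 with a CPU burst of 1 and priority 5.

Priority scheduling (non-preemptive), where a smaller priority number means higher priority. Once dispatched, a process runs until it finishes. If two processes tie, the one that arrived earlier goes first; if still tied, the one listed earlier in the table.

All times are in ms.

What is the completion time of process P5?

Timeline: | P1 0-12 | P2 12-18 | P0 18-25 | P3 25-36 | P6 36-37 | P5 37-48 | P4 48-53 |
Completion: P0=25  P1=12  P2=18  P3=36  P4=53  P5=48  P6=37
Turnaround (C−A): P0=25  P1=12  P2=18  P3=36  P4=53  P5=48  P6=37

48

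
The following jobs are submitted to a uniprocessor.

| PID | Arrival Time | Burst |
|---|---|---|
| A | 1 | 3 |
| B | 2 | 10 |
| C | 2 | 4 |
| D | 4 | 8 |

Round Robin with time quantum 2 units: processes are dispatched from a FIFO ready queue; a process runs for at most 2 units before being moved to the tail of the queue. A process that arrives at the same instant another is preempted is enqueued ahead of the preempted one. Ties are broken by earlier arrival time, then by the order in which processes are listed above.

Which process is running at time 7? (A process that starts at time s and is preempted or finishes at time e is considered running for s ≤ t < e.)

Gantt: | idle 0-1 | A 1-3 | B 3-5 | C 5-7 | A 7-8 | D 8-10 | B 10-12 | C 12-14 | D 14-16 | B 16-18 | D 18-20 | B 20-22 | D 22-24 | B 24-26 |
Completion: A=8  B=26  C=14  D=24
Turnaround (C−A): A=7  B=24  C=12  D=20

A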